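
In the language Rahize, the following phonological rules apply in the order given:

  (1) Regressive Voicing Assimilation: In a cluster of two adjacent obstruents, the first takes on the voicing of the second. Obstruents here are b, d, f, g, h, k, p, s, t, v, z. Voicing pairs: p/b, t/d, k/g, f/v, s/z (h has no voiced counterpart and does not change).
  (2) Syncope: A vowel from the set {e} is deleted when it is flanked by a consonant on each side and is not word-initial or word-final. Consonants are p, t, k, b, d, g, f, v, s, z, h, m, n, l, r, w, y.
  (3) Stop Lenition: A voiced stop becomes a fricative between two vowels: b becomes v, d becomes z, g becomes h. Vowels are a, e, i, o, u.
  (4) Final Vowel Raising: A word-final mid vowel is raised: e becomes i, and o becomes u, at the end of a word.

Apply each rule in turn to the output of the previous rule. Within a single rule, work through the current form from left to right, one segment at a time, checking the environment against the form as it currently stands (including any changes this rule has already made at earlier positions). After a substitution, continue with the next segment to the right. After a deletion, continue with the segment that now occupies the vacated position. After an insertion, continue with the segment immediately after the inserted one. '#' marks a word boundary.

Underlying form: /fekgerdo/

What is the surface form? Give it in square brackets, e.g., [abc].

[fggrdu]

(1) Regressive Voicing Assimilation: [fekgerdo] → [feggerdo]
(2) Syncope: [feggerdo] → [fggrdo]
(3) Stop Lenition: no change — [fggrdo]
(4) Final Vowel Raising: [fggrdo] → [fggrdu]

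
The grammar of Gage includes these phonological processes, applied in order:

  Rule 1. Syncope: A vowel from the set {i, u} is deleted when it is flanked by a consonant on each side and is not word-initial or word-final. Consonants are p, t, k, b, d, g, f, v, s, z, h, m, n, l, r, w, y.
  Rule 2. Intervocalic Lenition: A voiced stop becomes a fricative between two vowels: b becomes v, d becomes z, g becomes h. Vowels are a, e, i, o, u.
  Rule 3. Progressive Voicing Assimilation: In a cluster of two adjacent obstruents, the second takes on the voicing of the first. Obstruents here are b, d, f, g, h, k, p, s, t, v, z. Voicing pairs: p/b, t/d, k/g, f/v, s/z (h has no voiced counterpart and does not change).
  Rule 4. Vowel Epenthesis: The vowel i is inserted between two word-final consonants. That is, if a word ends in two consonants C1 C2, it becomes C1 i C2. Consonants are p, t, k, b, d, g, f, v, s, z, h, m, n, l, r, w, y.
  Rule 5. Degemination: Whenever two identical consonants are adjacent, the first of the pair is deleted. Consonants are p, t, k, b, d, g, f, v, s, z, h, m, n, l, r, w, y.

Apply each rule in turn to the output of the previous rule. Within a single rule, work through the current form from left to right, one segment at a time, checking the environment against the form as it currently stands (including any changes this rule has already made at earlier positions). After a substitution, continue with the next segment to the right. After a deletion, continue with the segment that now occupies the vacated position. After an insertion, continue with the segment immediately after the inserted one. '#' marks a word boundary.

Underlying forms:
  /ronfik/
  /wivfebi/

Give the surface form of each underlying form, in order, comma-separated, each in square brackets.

/ronfik/:
  Rule 1 Syncope: [ronfik] → [ronfk]
  Rule 2 Intervocalic Lenition: no change — [ronfk]
  Rule 3 Progressive Voicing Assimilation: no change — [ronfk]
  Rule 4 Vowel Epenthesis: [ronfk] → [ronfik]
  Rule 5 Degemination: no change — [ronfik]
/wivfebi/:
  Rule 1 Syncope: [wivfebi] → [wvfebi]
  Rule 2 Intervocalic Lenition: [wvfebi] → [wvfevi]
  Rule 3 Progressive Voicing Assimilation: [wvfevi] → [wvvevi]
  Rule 4 Vowel Epenthesis: no change — [wvvevi]
  Rule 5 Degemination: [wvvevi] → [wvevi]

[ronfik], [wvevi]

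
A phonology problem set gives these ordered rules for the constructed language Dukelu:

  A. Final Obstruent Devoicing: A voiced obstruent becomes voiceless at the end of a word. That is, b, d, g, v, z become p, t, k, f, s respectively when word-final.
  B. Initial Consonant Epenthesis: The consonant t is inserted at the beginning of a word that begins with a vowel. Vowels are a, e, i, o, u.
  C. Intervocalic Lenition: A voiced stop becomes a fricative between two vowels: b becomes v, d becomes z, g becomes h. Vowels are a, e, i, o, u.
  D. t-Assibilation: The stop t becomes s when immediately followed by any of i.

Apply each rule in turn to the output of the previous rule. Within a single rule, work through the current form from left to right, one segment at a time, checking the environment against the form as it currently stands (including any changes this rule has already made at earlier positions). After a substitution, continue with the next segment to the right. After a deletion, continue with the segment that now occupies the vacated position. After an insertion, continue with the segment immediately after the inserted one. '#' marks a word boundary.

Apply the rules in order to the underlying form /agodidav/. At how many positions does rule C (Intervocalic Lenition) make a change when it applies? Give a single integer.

3

A Final Obstruent Devoicing: [agodidav] → [agodidaf]
B Initial Consonant Epenthesis: [agodidaf] → [tagodidaf]
C Intervocalic Lenition: [tagodidaf] → [tahozizaf]
D t-Assibilation: no change — [tahozizaf]
Rule C changed 3 position(s).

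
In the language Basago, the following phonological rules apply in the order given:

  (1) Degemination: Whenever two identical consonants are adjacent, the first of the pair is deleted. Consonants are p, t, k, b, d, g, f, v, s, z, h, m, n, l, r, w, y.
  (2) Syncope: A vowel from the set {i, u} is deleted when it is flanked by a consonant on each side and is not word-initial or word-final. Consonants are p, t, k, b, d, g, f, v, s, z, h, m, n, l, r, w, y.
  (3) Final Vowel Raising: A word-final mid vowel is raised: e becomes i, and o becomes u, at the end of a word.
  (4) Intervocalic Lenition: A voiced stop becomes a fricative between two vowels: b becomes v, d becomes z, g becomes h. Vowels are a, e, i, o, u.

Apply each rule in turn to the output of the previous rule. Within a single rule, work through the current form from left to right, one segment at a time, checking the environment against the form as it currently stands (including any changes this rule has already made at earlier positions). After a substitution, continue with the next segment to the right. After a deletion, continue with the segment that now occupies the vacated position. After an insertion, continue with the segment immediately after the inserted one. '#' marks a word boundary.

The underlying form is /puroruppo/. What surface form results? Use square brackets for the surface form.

(1) Degemination: [puroruppo] → [purorupo]
(2) Syncope: [purorupo] → [prorpo]
(3) Final Vowel Raising: [prorpo] → [prorpu]
(4) Intervocalic Lenition: no change — [prorpu]

[prorpu]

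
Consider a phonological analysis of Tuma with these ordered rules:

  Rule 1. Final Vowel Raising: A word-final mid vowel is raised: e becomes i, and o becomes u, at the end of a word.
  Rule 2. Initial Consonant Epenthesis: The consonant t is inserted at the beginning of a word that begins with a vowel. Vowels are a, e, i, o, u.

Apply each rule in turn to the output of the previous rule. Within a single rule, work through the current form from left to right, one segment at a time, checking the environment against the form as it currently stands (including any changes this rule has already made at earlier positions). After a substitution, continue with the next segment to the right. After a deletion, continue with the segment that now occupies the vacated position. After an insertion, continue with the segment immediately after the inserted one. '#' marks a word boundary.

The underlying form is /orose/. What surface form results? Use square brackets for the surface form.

Rule 1 Final Vowel Raising: [orose] → [orosi]
Rule 2 Initial Consonant Epenthesis: [orosi] → [torosi]

[torosi]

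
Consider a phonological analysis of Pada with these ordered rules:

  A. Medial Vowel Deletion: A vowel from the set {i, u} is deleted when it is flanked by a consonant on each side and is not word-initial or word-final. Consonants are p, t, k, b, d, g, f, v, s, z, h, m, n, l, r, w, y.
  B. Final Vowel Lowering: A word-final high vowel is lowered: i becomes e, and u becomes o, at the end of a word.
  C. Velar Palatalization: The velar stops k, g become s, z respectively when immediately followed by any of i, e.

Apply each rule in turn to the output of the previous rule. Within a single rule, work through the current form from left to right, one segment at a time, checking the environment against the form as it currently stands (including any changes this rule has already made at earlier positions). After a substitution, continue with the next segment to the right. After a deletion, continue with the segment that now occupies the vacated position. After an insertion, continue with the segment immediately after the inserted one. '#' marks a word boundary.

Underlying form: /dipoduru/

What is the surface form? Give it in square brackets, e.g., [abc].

[dpodro]

A Medial Vowel Deletion: [dipoduru] → [dpodru]
B Final Vowel Lowering: [dpodru] → [dpodro]
C Velar Palatalization: no change — [dpodro]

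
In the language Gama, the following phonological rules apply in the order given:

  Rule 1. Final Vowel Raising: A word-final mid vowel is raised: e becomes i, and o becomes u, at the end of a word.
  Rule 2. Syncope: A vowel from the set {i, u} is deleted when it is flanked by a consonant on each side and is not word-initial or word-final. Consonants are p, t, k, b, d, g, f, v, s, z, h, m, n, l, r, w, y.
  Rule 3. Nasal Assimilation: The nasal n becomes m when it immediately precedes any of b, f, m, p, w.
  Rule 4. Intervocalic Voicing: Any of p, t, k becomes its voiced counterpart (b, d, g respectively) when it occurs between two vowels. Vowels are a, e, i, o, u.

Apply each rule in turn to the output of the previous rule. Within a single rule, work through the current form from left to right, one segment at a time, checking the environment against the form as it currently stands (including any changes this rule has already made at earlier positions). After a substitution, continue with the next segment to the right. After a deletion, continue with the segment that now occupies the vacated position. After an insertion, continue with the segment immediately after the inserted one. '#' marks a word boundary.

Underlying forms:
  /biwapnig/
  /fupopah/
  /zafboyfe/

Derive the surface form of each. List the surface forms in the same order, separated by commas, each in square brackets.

[bwapng], [fpobah], [zafboyfi]

/biwapnig/:
  Rule 1 Final Vowel Raising: no change — [biwapnig]
  Rule 2 Syncope: [biwapnig] → [bwapng]
  Rule 3 Nasal Assimilation: no change — [bwapng]
  Rule 4 Intervocalic Voicing: no change — [bwapng]
/fupopah/:
  Rule 1 Final Vowel Raising: no change — [fupopah]
  Rule 2 Syncope: [fupopah] → [fpopah]
  Rule 3 Nasal Assimilation: no change — [fpopah]
  Rule 4 Intervocalic Voicing: [fpopah] → [fpobah]
/zafboyfe/:
  Rule 1 Final Vowel Raising: [zafboyfe] → [zafboyfi]
  Rule 2 Syncope: no change — [zafboyfi]
  Rule 3 Nasal Assimilation: no change — [zafboyfi]
  Rule 4 Intervocalic Voicing: no change — [zafboyfi]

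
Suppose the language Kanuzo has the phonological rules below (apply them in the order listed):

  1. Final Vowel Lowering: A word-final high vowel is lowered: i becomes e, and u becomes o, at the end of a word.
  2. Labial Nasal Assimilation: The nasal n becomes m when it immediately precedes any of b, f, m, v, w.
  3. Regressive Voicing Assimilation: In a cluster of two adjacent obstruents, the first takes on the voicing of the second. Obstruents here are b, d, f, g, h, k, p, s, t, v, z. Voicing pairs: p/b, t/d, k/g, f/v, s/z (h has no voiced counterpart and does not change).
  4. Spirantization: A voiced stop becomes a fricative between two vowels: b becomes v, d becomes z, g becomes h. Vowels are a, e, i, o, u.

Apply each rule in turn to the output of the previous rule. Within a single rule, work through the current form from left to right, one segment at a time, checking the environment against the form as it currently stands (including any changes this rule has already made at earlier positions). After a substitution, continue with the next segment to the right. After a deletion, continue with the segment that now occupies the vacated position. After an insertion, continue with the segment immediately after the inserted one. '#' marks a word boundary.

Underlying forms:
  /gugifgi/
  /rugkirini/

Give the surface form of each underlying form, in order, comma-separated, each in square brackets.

/gugifgi/:
  1 Final Vowel Lowering: [gugifgi] → [gugifge]
  2 Labial Nasal Assimilation: no change — [gugifge]
  3 Regressive Voicing Assimilation: [gugifge] → [gugivge]
  4 Spirantization: [gugivge] → [guhivge]
/rugkirini/:
  1 Final Vowel Lowering: [rugkirini] → [rugkirine]
  2 Labial Nasal Assimilation: no change — [rugkirine]
  3 Regressive Voicing Assimilation: [rugkirine] → [rukkirine]
  4 Spirantization: no change — [rukkirine]

[guhivge], [rukkirine]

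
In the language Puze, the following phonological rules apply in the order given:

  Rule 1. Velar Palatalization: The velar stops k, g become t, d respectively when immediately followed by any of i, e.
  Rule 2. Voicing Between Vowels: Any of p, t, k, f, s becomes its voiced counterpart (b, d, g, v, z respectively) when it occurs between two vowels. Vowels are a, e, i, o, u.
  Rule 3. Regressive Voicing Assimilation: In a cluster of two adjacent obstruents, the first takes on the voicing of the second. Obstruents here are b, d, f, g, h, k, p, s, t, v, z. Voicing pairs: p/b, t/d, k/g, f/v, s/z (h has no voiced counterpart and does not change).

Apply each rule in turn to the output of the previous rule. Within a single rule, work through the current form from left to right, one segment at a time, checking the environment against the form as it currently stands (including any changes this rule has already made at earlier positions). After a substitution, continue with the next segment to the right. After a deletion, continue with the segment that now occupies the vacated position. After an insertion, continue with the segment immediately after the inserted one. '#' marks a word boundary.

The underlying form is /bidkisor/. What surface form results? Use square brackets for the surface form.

Rule 1 Velar Palatalization: [bidkisor] → [bidtisor]
Rule 2 Voicing Between Vowels: [bidtisor] → [bidtizor]
Rule 3 Regressive Voicing Assimilation: [bidtizor] → [bittizor]

[bittizor]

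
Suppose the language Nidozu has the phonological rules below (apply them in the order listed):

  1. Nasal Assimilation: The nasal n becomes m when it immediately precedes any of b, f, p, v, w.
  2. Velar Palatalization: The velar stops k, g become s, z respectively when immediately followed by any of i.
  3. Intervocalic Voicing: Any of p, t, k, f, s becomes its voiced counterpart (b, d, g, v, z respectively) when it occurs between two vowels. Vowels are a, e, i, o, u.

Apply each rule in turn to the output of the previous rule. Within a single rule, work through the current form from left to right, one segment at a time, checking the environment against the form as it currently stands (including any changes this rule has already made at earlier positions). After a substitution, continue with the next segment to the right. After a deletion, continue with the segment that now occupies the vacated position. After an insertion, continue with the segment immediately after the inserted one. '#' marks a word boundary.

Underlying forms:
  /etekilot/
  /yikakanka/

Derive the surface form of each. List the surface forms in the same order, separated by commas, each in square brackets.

[edezilot], [yigaganka]

/etekilot/:
  1 Nasal Assimilation: no change — [etekilot]
  2 Velar Palatalization: [etekilot] → [etesilot]
  3 Intervocalic Voicing: [etesilot] → [edezilot]
/yikakanka/:
  1 Nasal Assimilation: no change — [yikakanka]
  2 Velar Palatalization: no change — [yikakanka]
  3 Intervocalic Voicing: [yikakanka] → [yigaganka]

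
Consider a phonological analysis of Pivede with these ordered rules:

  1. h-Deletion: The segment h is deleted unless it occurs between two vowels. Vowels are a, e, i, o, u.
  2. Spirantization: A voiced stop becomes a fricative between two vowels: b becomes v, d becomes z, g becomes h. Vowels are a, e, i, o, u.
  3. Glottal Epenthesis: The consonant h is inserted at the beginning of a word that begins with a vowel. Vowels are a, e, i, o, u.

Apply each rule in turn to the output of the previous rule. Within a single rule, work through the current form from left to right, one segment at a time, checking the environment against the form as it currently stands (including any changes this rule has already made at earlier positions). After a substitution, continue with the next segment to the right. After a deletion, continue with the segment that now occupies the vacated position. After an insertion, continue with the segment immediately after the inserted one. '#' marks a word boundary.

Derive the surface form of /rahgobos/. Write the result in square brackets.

[rahovos]

1 h-Deletion: [rahgobos] → [ragobos]
2 Spirantization: [ragobos] → [rahovos]
3 Glottal Epenthesis: no change — [rahovos]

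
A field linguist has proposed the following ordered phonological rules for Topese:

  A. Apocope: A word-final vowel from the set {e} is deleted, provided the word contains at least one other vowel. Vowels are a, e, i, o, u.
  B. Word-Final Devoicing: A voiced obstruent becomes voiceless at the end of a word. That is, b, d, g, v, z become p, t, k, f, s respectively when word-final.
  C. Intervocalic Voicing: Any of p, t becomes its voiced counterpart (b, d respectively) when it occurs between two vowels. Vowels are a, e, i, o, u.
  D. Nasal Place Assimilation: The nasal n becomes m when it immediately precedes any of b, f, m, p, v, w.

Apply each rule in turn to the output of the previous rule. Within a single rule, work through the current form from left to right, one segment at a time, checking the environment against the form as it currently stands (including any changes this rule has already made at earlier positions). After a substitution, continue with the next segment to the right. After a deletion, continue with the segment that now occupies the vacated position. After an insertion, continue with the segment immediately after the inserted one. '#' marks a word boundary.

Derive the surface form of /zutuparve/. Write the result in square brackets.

A Apocope: [zutuparve] → [zutuparv]
B Word-Final Devoicing: [zutuparv] → [zutuparf]
C Intervocalic Voicing: [zutuparf] → [zudubarf]
D Nasal Place Assimilation: no change — [zudubarf]

[zudubarf]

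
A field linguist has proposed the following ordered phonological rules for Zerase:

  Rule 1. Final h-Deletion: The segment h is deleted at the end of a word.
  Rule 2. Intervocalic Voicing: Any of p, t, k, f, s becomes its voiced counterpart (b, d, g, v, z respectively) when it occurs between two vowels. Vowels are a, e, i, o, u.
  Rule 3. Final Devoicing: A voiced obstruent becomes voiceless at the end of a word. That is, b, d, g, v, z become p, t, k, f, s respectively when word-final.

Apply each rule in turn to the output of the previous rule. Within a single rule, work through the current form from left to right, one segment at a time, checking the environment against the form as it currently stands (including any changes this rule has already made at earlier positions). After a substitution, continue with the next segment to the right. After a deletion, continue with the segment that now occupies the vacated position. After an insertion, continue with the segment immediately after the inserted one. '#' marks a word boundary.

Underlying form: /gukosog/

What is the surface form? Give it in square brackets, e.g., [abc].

[gugozok]

Rule 1 Final h-Deletion: no change — [gukosog]
Rule 2 Intervocalic Voicing: [gukosog] → [gugozog]
Rule 3 Final Devoicing: [gugozog] → [gugozok]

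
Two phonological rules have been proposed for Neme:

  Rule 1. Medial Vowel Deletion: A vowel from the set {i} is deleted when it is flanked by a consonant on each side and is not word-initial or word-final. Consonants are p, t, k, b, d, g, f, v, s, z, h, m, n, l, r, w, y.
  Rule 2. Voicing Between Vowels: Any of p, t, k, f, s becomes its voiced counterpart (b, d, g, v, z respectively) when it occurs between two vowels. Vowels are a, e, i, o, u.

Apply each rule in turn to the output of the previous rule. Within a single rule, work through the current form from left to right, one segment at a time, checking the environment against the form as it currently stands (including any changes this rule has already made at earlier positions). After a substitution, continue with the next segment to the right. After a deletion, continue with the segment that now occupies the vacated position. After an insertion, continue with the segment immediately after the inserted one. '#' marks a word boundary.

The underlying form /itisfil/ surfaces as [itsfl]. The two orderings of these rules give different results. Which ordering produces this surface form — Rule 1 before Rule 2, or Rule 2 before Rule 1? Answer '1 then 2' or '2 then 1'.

Order 1 then 2:
  1 Medial Vowel Deletion: [itisfil] → [itsfl]
  2 Voicing Between Vowels: no change — [itsfl]
  result: [itsfl]
Order 2 then 1:
  2 Voicing Between Vowels: [itisfil] → [idisfil]
  1 Medial Vowel Deletion: [idisfil] → [idsfl]
  result: [idsfl]

1 then 2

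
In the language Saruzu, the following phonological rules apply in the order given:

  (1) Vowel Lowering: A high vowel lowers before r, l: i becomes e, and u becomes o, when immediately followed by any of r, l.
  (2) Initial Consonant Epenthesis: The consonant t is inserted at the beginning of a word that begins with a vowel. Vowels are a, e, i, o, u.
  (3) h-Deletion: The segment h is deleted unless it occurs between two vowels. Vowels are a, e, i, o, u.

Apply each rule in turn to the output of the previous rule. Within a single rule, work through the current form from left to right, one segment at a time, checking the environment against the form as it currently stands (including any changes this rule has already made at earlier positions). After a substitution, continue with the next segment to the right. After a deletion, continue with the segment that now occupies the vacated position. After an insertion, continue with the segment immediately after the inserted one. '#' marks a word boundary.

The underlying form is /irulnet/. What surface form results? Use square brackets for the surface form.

(1) Vowel Lowering: [irulnet] → [erolnet]
(2) Initial Consonant Epenthesis: [erolnet] → [terolnet]
(3) h-Deletion: no change — [terolnet]

[terolnet]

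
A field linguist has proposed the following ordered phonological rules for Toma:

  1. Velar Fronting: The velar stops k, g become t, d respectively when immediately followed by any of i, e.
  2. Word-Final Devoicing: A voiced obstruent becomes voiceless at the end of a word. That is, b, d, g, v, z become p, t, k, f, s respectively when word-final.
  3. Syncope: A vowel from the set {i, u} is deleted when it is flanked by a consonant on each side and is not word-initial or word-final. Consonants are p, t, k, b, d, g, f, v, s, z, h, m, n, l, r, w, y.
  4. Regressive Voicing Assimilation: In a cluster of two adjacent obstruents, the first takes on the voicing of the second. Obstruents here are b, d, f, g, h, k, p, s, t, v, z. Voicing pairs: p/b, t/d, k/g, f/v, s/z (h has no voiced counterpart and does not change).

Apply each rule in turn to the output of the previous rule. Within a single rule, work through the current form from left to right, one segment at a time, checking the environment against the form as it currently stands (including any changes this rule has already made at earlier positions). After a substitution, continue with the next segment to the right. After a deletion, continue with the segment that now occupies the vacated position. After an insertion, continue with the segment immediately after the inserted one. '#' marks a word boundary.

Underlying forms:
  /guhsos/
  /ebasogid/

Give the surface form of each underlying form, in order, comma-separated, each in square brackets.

[khsos], [ebasott]

/guhsos/:
  1 Velar Fronting: no change — [guhsos]
  2 Word-Final Devoicing: no change — [guhsos]
  3 Syncope: [guhsos] → [ghsos]
  4 Regressive Voicing Assimilation: [ghsos] → [khsos]
/ebasogid/:
  1 Velar Fronting: [ebasogid] → [ebasodid]
  2 Word-Final Devoicing: [ebasodid] → [ebasodit]
  3 Syncope: [ebasodit] → [ebasodt]
  4 Regressive Voicing Assimilation: [ebasodt] → [ebasott]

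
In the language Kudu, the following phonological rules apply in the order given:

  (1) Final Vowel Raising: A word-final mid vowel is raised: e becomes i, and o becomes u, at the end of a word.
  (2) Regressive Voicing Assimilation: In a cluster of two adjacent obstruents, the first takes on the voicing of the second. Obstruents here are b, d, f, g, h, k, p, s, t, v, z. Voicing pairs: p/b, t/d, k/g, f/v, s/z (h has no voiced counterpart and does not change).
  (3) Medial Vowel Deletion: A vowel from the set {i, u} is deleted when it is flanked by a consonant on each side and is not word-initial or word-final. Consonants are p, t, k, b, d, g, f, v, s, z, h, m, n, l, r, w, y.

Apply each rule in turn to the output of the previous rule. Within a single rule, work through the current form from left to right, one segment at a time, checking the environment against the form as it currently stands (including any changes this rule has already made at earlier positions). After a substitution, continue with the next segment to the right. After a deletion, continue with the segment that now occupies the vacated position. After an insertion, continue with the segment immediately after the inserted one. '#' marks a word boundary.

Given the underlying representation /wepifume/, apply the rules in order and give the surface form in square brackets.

[wepfmi]

(1) Final Vowel Raising: [wepifume] → [wepifumi]
(2) Regressive Voicing Assimilation: no change — [wepifumi]
(3) Medial Vowel Deletion: [wepifumi] → [wepfmi]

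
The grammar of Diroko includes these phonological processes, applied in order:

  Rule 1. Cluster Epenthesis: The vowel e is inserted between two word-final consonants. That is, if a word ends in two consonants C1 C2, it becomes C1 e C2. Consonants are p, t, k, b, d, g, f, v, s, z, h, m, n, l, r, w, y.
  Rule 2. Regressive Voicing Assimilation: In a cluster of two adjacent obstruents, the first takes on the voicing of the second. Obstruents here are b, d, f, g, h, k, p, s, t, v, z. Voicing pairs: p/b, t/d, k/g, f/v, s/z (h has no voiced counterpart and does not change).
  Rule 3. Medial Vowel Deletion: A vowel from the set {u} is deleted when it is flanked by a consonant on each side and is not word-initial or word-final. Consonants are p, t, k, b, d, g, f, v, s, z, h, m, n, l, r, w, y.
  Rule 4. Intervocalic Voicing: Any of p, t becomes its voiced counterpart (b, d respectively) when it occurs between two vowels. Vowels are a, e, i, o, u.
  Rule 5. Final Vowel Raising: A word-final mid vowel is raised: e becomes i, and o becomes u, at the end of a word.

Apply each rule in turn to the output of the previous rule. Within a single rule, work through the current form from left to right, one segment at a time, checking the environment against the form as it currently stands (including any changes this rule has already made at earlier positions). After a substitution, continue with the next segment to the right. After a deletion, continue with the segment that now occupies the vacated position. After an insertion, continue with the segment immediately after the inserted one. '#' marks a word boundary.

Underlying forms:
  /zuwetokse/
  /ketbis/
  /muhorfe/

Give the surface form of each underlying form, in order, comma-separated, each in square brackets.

[zwedoksi], [kedbis], [mhorfi]

/zuwetokse/:
  Rule 1 Cluster Epenthesis: no change — [zuwetokse]
  Rule 2 Regressive Voicing Assimilation: no change — [zuwetokse]
  Rule 3 Medial Vowel Deletion: [zuwetokse] → [zwetokse]
  Rule 4 Intervocalic Voicing: [zwetokse] → [zwedokse]
  Rule 5 Final Vowel Raising: [zwedokse] → [zwedoksi]
/ketbis/:
  Rule 1 Cluster Epenthesis: no change — [ketbis]
  Rule 2 Regressive Voicing Assimilation: [ketbis] → [kedbis]
  Rule 3 Medial Vowel Deletion: no change — [kedbis]
  Rule 4 Intervocalic Voicing: no change — [kedbis]
  Rule 5 Final Vowel Raising: no change — [kedbis]
/muhorfe/:
  Rule 1 Cluster Epenthesis: no change — [muhorfe]
  Rule 2 Regressive Voicing Assimilation: no change — [muhorfe]
  Rule 3 Medial Vowel Deletion: [muhorfe] → [mhorfe]
  Rule 4 Intervocalic Voicing: no change — [mhorfe]
  Rule 5 Final Vowel Raising: [mhorfe] → [mhorfi]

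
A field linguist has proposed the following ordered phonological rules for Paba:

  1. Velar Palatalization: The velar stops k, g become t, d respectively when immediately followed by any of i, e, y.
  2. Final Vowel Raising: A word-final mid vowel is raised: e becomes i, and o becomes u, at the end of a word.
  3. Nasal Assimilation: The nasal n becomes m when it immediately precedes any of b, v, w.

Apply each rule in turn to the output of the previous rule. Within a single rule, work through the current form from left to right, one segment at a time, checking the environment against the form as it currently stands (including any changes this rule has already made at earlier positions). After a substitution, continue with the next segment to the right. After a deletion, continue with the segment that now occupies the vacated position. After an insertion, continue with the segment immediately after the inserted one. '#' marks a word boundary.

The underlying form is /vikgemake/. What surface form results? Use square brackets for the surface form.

[vikdemati]

1 Velar Palatalization: [vikgemake] → [vikdemate]
2 Final Vowel Raising: [vikdemate] → [vikdemati]
3 Nasal Assimilation: no change — [vikdemati]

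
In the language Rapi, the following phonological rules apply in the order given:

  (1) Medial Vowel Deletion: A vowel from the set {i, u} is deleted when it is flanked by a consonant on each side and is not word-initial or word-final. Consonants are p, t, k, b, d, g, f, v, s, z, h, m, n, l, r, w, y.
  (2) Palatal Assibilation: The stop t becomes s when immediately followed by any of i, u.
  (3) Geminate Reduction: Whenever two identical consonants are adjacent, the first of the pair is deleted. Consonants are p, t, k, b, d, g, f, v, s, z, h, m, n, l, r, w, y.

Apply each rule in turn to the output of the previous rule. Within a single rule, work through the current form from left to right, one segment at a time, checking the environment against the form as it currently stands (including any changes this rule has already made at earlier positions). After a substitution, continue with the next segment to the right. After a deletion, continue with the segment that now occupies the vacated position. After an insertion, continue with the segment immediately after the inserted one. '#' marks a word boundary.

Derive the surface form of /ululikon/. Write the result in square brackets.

(1) Medial Vowel Deletion: [ululikon] → [ullkon]
(2) Palatal Assibilation: no change — [ullkon]
(3) Geminate Reduction: [ullkon] → [ulkon]

[ulkon]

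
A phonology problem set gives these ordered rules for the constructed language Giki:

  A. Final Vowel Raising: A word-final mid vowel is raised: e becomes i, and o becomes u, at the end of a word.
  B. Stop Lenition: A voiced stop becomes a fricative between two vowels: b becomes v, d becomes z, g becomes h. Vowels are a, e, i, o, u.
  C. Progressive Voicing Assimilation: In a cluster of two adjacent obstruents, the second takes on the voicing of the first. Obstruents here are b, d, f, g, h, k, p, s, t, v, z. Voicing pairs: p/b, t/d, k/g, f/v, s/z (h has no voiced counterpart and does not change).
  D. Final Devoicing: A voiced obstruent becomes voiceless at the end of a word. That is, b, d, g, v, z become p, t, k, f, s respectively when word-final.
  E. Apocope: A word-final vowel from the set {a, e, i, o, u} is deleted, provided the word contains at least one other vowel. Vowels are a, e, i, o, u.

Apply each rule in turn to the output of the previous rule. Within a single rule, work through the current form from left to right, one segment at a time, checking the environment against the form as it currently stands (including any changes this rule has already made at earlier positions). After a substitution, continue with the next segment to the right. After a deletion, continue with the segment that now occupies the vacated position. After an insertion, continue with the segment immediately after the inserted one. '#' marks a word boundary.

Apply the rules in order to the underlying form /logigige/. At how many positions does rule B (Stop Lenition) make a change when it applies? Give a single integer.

A Final Vowel Raising: [logigige] → [logigigi]
B Stop Lenition: [logigigi] → [lohihihi]
C Progressive Voicing Assimilation: no change — [lohihihi]
D Final Devoicing: no change — [lohihihi]
E Apocope: [lohihihi] → [lohihih]
Rule B changed 3 position(s).

3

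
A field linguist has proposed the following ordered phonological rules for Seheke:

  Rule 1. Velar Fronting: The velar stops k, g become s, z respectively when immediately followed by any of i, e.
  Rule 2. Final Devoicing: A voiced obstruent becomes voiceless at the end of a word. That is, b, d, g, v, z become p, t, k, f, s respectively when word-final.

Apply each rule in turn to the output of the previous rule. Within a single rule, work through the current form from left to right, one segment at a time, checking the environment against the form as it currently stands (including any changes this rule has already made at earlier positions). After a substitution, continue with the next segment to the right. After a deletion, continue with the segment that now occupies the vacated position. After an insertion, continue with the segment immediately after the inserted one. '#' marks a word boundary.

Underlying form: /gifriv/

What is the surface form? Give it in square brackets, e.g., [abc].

Rule 1 Velar Fronting: [gifriv] → [zifriv]
Rule 2 Final Devoicing: [zifriv] → [zifrif]

[zifrif]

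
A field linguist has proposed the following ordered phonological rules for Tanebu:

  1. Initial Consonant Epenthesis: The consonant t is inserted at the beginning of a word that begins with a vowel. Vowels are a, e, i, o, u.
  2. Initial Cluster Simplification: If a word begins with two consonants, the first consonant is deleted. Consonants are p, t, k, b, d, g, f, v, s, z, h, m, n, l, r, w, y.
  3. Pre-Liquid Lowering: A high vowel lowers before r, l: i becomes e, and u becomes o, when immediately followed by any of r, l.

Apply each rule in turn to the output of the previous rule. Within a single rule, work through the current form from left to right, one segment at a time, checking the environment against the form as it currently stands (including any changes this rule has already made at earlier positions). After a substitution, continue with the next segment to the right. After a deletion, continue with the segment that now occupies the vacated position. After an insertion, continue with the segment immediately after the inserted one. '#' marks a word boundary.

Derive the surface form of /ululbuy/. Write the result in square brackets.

1 Initial Consonant Epenthesis: [ululbuy] → [tululbuy]
2 Initial Cluster Simplification: no change — [tululbuy]
3 Pre-Liquid Lowering: [tululbuy] → [tololbuy]

[tololbuy]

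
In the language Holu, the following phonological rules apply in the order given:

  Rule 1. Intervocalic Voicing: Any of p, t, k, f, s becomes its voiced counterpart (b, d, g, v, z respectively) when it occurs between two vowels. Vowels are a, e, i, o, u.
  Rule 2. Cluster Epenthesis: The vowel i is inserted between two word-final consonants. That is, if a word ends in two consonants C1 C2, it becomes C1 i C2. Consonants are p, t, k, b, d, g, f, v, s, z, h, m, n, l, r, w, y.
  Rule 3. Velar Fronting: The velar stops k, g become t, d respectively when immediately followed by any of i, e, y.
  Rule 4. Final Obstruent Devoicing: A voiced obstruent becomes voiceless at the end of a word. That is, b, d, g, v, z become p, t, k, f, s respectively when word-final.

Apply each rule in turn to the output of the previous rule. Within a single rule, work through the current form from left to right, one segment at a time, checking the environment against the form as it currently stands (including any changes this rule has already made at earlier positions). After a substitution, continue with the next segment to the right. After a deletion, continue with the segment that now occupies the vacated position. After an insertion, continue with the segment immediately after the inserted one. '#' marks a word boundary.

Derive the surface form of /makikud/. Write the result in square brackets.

Rule 1 Intervocalic Voicing: [makikud] → [magigud]
Rule 2 Cluster Epenthesis: no change — [magigud]
Rule 3 Velar Fronting: [magigud] → [madigud]
Rule 4 Final Obstruent Devoicing: [madigud] → [madigut]

[madigut]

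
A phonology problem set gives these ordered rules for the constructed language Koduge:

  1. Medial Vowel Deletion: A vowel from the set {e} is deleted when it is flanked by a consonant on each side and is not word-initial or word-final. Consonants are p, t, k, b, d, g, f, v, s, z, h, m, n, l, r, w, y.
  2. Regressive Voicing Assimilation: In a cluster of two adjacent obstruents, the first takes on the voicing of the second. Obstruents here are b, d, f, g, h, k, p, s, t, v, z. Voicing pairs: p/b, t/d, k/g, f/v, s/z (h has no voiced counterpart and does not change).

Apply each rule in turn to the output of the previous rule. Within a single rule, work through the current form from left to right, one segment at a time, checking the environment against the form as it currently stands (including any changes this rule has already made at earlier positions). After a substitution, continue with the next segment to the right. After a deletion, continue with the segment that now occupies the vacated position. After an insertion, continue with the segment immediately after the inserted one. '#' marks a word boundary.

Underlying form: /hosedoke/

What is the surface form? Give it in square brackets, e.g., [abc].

[hozdoke]

1 Medial Vowel Deletion: [hosedoke] → [hosdoke]
2 Regressive Voicing Assimilation: [hosdoke] → [hozdoke]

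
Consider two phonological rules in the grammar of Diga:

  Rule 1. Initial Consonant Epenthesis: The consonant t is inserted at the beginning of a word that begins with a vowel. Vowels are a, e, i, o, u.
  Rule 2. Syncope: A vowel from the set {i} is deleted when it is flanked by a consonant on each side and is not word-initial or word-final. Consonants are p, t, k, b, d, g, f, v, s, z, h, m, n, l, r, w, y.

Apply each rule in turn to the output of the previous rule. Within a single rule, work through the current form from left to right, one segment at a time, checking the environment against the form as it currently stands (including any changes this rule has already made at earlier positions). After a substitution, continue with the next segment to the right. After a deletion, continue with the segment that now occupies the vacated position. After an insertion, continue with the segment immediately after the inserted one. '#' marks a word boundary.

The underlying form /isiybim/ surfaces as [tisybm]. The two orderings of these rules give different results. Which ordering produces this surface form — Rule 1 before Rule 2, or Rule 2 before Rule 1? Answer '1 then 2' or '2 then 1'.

Order 1 then 2:
  1 Initial Consonant Epenthesis: [isiybim] → [tisiybim]
  2 Syncope: [tisiybim] → [tsybm]
  result: [tsybm]
Order 2 then 1:
  2 Syncope: [isiybim] → [isybm]
  1 Initial Consonant Epenthesis: [isybm] → [tisybm]
  result: [tisybm]

2 then 1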